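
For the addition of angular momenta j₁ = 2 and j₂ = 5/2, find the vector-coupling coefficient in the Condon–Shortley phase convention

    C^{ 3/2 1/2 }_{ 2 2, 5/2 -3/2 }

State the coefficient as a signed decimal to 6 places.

triangle: 3!×1!×2!/7! = 12/5040
(j±m)!: 4!×0!×1!×4!×2!×1! = 1152
prefactor² = (2J+1)×Δ×N² = 384/35
  k=0: +1/(0!×3!×0!×1!×1!×1!) = 1/6
Σ = 1/6  ⇒  CG² = 384/35×1/6² = 32/105
CG = +√(32/105) = +0.552052

+0.552052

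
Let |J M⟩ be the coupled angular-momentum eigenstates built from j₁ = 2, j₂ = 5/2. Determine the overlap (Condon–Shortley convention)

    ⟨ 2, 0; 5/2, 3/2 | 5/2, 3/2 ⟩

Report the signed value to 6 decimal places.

-0.119523  (= −√(1/70))

triangle: 2!*2!*3!/8! = 24/40320
(j±m)!: 2!*2!*4!*1!*4!*1! = 2304
prefactor² = (2J+1)*Δ*N² = 288/35
  k=1: −1/(1!*1!*1!*3!*1!*0!) = -1/6
  k=2: +1/(2!*0!*0!*2!*2!*1!) = 1/8
Σ = -1/24  ⇒  CG² = 288/35*(-1/24)² = 1/70
CG = −√(1/70) = -0.119523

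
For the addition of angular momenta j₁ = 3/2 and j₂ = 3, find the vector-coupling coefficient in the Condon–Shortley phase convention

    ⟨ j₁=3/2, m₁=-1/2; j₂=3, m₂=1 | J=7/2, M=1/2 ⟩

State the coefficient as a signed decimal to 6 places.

−√(2/7) = -0.534522

√[8·1!2!5!/9! · 1!2!4!2!4!3!] = √(512/7)
  +(−1)^0/∏(0,1,2,4,0,1)! = 1/48  (running 1/48)
  +(−1)^1/∏(1,0,1,3,1,2)! = -1/12  (running -1/16)
⟨..|..⟩ = √(512/7)·(-1/16) = -0.534522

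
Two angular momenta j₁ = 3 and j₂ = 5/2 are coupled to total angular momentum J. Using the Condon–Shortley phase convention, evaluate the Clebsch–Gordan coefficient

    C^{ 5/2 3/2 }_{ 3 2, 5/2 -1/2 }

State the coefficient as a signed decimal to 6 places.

-0.267261

triangle: 3!*3!*2!/9! = 72/362880
(j±m)!: 5!*1!*2!*3!*4!*1! = 34560
prefactor² = (2J+1)*Δ*N² = 288/7
  k=0: +1/(0!*3!*1!*2!*2!*0!) = 1/24
  k=1: −1/(1!*2!*0!*1!*3!*1!) = -1/12
Σ = -1/24  ⇒  CG² = 288/7*(-1/24)² = 1/14
CG = −√(1/14) = -0.267261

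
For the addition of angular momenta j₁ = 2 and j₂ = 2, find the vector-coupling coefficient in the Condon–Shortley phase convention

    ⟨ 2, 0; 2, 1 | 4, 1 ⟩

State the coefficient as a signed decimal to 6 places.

√[9·0!4!4!/9! · 2!2!3!1!5!3!] = √(1728/7)
  +(−1)^0/∏(0,0,2,3,2,1)! = 1/24  (running 1/24)
⟨..|..⟩ = √(1728/7)·(1/24) = +0.654654

+√(3/7) ≈ +0.654654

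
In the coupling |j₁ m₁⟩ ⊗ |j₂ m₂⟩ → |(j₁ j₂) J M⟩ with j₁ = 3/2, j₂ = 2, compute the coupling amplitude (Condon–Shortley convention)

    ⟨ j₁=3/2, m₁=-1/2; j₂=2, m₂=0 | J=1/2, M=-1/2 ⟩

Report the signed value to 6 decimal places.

+√(1/5) ≈ +0.447214

triangle: 3!×0!×1!/5! = 6/120
(j±m)!: 1!×2!×2!×2!×0!×1! = 8
prefactor² = (2J+1)×Δ×N² = 4/5
  k=2: +1/(2!×1!×0!×0!×0!×1!) = 1/2
Σ = 1/2  ⇒  CG² = 4/5×1/2² = 1/5
CG = +√(1/5) = +0.447214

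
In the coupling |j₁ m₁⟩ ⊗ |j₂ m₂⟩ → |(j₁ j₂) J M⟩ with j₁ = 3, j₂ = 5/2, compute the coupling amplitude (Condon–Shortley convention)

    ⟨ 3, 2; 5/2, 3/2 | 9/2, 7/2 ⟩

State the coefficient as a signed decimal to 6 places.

+0.100504

triangle: 1!×5!×4!/11! = 2880/39916800
(j±m)!: 5!×1!×4!×1!×8!×1! = 116121600
prefactor² = (2J+1)×Δ×N² = 921600/11
  k=0: +1/(0!×1!×1!×4!×4!×0!) = 1/576
  k=1: −1/(1!×0!×0!×3!×5!×1!) = -1/720
Σ = 1/2880  ⇒  CG² = 921600/11×1/2880² = 1/99
CG = +√(1/99) = +0.100504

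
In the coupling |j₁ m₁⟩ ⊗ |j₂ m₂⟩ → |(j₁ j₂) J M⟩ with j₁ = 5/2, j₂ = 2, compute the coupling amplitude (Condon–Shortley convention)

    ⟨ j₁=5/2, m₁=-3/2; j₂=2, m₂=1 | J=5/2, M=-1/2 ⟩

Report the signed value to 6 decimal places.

j₁+j₂−J=2  J+j₁−j₂=3  J−j₁+j₂=2  j₁+j₂+J+1=8
(j₁±m₁, j₂±m₂, J±M) = (1,4,3,1,2,3)
P² = 216/35
sum k=1..2:
  [1] −1/12 = -1/12
  [2] +1/4 = 1/4
S = 1/6
C² = P²·S² = 6/35 ; C = +0.414039

+0.414039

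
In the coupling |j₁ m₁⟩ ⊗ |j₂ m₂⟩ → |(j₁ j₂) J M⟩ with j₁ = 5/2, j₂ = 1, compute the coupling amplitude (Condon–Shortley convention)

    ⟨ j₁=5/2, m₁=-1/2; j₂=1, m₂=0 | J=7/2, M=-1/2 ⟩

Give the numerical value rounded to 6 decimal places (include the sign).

+0.755929

√[8·0!5!2!/8! · 2!3!1!1!3!4!] = √(576/7)
  +(−1)^0/∏(0,0,3,1,2,1)! = 1/12  (running 1/12)
⟨..|..⟩ = √(576/7)·(1/12) = +0.755929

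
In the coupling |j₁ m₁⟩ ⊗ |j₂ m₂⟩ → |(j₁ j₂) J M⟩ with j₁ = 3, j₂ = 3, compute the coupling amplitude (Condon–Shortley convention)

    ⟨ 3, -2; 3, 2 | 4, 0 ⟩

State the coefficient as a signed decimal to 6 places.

+√(7/22) ≈ +0.564076

√[9·2!4!4!/11! · 1!5!5!1!4!4!] = √(165888/77)
  +(−1)^1/∏(1,1,4,4,0,0)! = -1/576  (running -1/576)
  +(−1)^2/∏(2,0,3,3,1,1)! = 1/72  (running 7/576)
⟨..|..⟩ = √(165888/77)·(7/576) = +0.564076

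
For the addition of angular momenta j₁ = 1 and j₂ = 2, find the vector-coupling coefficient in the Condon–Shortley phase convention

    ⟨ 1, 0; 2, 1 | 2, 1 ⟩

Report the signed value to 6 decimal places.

-0.408248  (= −√(1/6))

j₁+j₂−J=1  J+j₁−j₂=1  J−j₁+j₂=3  j₁+j₂+J+1=6
(j₁±m₁, j₂±m₂, J±M) = (1,1,3,1,3,1)
P² = 3/2
sum k=0..1:
  [0] +1/6 = 1/6
  [1] −1/2 = -1/2
S = -1/3
C² = P²·S² = 1/6 ; C = -0.408248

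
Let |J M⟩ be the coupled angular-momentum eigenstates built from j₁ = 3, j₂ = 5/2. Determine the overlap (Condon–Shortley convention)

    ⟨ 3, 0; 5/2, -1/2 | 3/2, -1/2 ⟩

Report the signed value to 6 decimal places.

+√(4/35) ≈ +0.338062

triangle: 4!·2!·1!/8! = 48/40320
(j±m)!: 3!·3!·2!·3!·1!·2! = 864
prefactor² = (2J+1)·Δ·N² = 144/35
  k=1: −1/(1!·3!·2!·1!·0!·0!) = -1/12
  k=2: +1/(2!·2!·1!·0!·1!·1!) = 1/4
Σ = 1/6  ⇒  CG² = 144/35·1/6² = 4/35
CG = +√(4/35) = +0.338062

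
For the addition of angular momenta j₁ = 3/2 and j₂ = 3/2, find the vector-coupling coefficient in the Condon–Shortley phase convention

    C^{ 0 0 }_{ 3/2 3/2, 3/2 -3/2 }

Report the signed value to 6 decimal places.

√[1·3!0!0!/4! · 3!0!0!3!0!0!] = √(9)
  +(−1)^0/∏(0,3,0,0,0,0)! = 1/6  (running 1/6)
⟨..|..⟩ = √(9)·(1/6) = +0.500000

+0.500000  (= +√(1/4))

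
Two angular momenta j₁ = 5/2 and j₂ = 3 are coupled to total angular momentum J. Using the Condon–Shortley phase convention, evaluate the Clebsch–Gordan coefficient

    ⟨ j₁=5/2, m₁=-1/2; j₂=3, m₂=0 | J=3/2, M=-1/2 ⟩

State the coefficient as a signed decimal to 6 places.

+0.338062

j₁+j₂−J=4  J+j₁−j₂=1  J−j₁+j₂=2  j₁+j₂+J+1=8
(j₁±m₁, j₂±m₂, J±M) = (2,3,3,3,1,2)
P² = 144/35
sum k=2..3:
  [2] +1/4 = 1/4
  [3] −1/12 = -1/12
S = 1/6
C² = P²·S² = 4/35 ; C = +0.338062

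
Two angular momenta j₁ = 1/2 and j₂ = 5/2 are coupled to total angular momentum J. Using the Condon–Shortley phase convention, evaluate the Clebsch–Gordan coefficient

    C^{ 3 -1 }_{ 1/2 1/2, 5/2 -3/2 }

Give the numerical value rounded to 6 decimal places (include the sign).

+√(1/3) ≈ +0.577350

j₁+j₂−J=0  J+j₁−j₂=1  J−j₁+j₂=5  j₁+j₂+J+1=7
(j₁±m₁, j₂±m₂, J±M) = (1,0,1,4,2,4)
P² = 192
sum k=0..0:
  [0] +1/24 = 1/24
S = 1/24
C² = P²·S² = 1/3 ; C = +0.577350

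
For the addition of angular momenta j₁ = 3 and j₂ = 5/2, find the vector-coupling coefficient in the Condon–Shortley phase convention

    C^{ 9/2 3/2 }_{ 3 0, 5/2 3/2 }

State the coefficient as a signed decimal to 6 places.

j₁+j₂−J=1  J+j₁−j₂=5  J−j₁+j₂=4  j₁+j₂+J+1=11
(j₁±m₁, j₂±m₂, J±M) = (3,3,4,1,6,3)
P² = 207360/77
sum k=0..1:
  [0] +1/288 = 1/288
  [1] −1/72 = -1/72
S = -1/96
C² = P²·S² = 45/154 ; C = -0.540562

-0.540562  (= −√(45/154))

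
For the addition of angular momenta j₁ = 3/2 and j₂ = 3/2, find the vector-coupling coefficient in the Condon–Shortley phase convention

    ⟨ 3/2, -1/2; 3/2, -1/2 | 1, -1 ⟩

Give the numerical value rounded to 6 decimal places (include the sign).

−√(2/5) ≈ -0.632456

triangle: 2!·1!·1!/5! = 2/120
(j±m)!: 1!·2!·1!·2!·0!·2! = 8
prefactor² = (2J+1)·Δ·N² = 2/5
  k=1: −1/(1!·1!·1!·0!·0!·1!) = -1
Σ = -1  ⇒  CG² = 2/5·(-1)² = 2/5
CG = −√(2/5) = -0.632456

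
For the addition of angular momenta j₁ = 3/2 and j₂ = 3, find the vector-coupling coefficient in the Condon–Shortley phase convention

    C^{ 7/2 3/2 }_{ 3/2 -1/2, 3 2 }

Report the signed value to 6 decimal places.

−√(3/7) = -0.654654

j₁+j₂−J=1  J+j₁−j₂=2  J−j₁+j₂=5  j₁+j₂+J+1=9
(j₁±m₁, j₂±m₂, J±M) = (1,2,5,1,5,2)
P² = 6400/21
sum k=0..1:
  [0] +1/240 = 1/240
  [1] −1/24 = -1/24
S = -3/80
C² = P²·S² = 3/7 ; C = -0.654654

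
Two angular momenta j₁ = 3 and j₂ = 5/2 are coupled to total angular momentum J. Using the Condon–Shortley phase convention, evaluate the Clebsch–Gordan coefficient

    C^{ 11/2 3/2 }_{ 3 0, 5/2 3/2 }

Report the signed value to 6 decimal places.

√[12·0!6!5!/12! · 3!3!4!1!7!4!] = √(2488320/11)
  +(−1)^0/∏(0,0,3,4,3,1)! = 1/864  (running 1/864)
⟨..|..⟩ = √(2488320/11)·(1/864) = +0.550482

+√(10/33) = +0.550482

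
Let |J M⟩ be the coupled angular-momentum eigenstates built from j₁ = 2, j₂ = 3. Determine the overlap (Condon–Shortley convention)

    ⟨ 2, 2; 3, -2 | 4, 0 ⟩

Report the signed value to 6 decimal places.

j₁+j₂−J=1  J+j₁−j₂=3  J−j₁+j₂=5  j₁+j₂+J+1=10
(j₁±m₁, j₂±m₂, J±M) = (4,0,1,5,4,4)
P² = 20736/7
sum k=0..0:
  [0] +1/144 = 1/144
S = 1/144
C² = P²·S² = 1/7 ; C = +0.377964

+√(1/7) = +0.377964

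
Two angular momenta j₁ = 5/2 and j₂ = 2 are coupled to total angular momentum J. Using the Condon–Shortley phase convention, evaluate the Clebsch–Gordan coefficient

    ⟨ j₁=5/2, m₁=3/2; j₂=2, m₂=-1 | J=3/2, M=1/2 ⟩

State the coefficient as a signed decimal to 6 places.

−√(2/105) ≈ -0.138013

√[4·3!2!1!/7! · 4!1!1!3!2!1!] = √(96/35)
  +(−1)^0/∏(0,3,1,1,1,0)! = 1/6  (running 1/6)
  +(−1)^1/∏(1,2,0,0,2,1)! = -1/4  (running -1/12)
⟨..|..⟩ = √(96/35)·(-1/12) = -0.138013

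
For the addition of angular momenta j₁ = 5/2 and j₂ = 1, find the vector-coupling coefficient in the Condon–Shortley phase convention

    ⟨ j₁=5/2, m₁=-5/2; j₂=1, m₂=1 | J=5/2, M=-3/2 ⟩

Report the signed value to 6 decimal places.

−√(2/7) ≈ -0.534522

√[6·1!4!1!/7! · 0!5!2!0!1!4!] = √(1152/7)
  +(−1)^1/∏(1,0,4,1,0,0)! = -1/24  (running -1/24)
⟨..|..⟩ = √(1152/7)·(-1/24) = -0.534522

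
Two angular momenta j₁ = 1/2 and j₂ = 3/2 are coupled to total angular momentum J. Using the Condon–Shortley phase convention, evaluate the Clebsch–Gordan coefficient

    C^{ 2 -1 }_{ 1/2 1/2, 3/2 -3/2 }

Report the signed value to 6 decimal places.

j₁+j₂−J=0  J+j₁−j₂=1  J−j₁+j₂=3  j₁+j₂+J+1=5
(j₁±m₁, j₂±m₂, J±M) = (1,0,0,3,1,3)
P² = 9
sum k=0..0:
  [0] +1/6 = 1/6
S = 1/6
C² = P²·S² = 1/4 ; C = +0.500000

+√(1/4) ≈ +0.500000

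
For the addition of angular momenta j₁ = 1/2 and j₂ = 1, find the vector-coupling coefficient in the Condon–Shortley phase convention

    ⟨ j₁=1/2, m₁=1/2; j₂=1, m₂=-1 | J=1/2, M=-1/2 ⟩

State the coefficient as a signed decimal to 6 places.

√[2·1!0!1!/3! · 1!0!0!2!0!1!] = √(2/3)
  +(−1)^0/∏(0,1,0,0,0,1)! = 1  (running 1)
⟨..|..⟩ = √(2/3)·(1) = +0.816497

+√(2/3) ≈ +0.816497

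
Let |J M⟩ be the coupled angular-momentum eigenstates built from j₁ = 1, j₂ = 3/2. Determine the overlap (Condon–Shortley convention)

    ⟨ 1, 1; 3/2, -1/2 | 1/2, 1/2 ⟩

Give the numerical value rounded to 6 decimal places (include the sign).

√[2·2!0!1!/4! · 2!0!1!2!1!0!] = √(2/3)
  +(−1)^0/∏(0,2,0,1,0,0)! = 1/2  (running 1/2)
⟨..|..⟩ = √(2/3)·(1/2) = +0.408248

+0.408248  (= +√(1/6))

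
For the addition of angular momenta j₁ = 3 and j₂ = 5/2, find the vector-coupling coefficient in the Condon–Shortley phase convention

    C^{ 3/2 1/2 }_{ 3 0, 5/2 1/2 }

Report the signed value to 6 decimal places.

+√(4/35) ≈ +0.338062

j₁+j₂−J=4  J+j₁−j₂=2  J−j₁+j₂=1  j₁+j₂+J+1=8
(j₁±m₁, j₂±m₂, J±M) = (3,3,3,2,2,1)
P² = 144/35
sum k=2..3:
  [2] +1/4 = 1/4
  [3] −1/12 = -1/12
S = 1/6
C² = P²·S² = 4/35 ; C = +0.338062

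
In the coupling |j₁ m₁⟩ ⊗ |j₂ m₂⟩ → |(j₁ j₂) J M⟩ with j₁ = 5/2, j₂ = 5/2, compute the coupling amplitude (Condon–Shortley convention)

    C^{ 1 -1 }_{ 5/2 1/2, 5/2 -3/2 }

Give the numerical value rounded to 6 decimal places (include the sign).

triangle: 4!·1!·1!/7! = 24/5040
(j±m)!: 3!·2!·1!·4!·0!·2! = 576
prefactor² = (2J+1)·Δ·N² = 288/35
  k=1: −1/(1!·3!·1!·0!·0!·1!) = -1/6
Σ = -1/6  ⇒  CG² = 288/35·(-1/6)² = 8/35
CG = −√(8/35) = -0.478091

-0.478091  (= −√(8/35))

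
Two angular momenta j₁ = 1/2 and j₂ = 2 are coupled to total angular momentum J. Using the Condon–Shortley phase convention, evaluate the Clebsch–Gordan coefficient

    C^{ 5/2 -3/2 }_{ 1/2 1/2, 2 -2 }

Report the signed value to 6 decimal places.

√[6·0!1!4!/6! · 1!0!0!4!1!4!] = √(576/5)
  +(−1)^0/∏(0,0,0,0,1,4)! = 1/24  (running 1/24)
⟨..|..⟩ = √(576/5)·(1/24) = +0.447214

+0.447214  (= +√(1/5))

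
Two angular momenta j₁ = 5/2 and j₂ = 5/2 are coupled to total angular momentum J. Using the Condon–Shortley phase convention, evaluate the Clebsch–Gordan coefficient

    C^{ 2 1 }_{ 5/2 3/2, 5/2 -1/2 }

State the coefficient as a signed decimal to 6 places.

triangle: 3!*2!*2!/8! = 24/40320
(j±m)!: 4!*1!*2!*3!*3!*1! = 1728
prefactor² = (2J+1)*Δ*N² = 36/7
  k=0: +1/(0!*3!*1!*2!*1!*0!) = 1/12
  k=1: −1/(1!*2!*0!*1!*2!*1!) = -1/4
Σ = -1/6  ⇒  CG² = 36/7*(-1/6)² = 1/7
CG = −√(1/7) = -0.377964

-0.377964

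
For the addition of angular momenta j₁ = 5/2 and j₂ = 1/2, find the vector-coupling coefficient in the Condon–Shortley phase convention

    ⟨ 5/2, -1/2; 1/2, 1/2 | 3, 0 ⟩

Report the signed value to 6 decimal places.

triangle: 0!*5!*1!/7! = 120/5040
(j±m)!: 2!*3!*1!*0!*3!*3! = 432
prefactor² = (2J+1)*Δ*N² = 72
  k=0: +1/(0!*0!*3!*1!*2!*0!) = 1/12
Σ = 1/12  ⇒  CG² = 72*1/12² = 1/2
CG = +√(1/2) = +0.707107

+√(1/2) ≈ +0.707107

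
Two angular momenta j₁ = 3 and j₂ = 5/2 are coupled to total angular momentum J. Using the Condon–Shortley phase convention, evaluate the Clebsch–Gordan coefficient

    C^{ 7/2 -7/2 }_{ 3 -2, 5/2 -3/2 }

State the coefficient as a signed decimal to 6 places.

-0.666667  (= −√(4/9))

j₁+j₂−J=2  J+j₁−j₂=4  J−j₁+j₂=3  j₁+j₂+J+1=10
(j₁±m₁, j₂±m₂, J±M) = (1,5,1,4,0,7)
P² = 9216
sum k=1..1:
  [1] −1/144 = -1/144
S = -1/144
C² = P²·S² = 4/9 ; C = -0.666667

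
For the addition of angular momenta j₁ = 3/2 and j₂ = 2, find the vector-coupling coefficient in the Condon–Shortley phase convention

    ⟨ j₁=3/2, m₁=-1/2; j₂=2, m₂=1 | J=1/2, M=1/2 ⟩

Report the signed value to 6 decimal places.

+√(3/10) ≈ +0.547723

j₁+j₂−J=3  J+j₁−j₂=0  J−j₁+j₂=1  j₁+j₂+J+1=5
(j₁±m₁, j₂±m₂, J±M) = (1,2,3,1,1,0)
P² = 6/5
sum k=2..2:
  [2] +1/2 = 1/2
S = 1/2
C² = P²·S² = 3/10 ; C = +0.547723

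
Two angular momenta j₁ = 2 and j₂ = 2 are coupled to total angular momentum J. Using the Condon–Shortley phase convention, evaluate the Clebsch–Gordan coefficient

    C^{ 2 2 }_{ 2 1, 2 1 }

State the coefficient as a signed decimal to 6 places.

triangle: 2!×2!×2!/7! = 8/5040
(j±m)!: 3!×1!×3!×1!×4!×0! = 864
prefactor² = (2J+1)×Δ×N² = 48/7
  k=1: −1/(1!×1!×0!×2!×2!×0!) = -1/4
Σ = -1/4  ⇒  CG² = 48/7×(-1/4)² = 3/7
CG = −√(3/7) = -0.654654

-0.654654  (= −√(3/7))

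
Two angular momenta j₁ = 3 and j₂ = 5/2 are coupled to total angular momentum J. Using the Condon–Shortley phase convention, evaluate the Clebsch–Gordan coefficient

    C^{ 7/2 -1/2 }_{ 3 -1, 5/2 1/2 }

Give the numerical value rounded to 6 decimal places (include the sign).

triangle: 2!×4!×3!/10! = 288/3628800
(j±m)!: 2!×4!×3!×2!×3!×4! = 82944
prefactor² = (2J+1)×Δ×N² = 9216/175
  k=0: +1/(0!×2!×4!×3!×0!×0!) = 1/288
  k=1: −1/(1!×1!×3!×2!×1!×1!) = -1/12
  k=2: +1/(2!×0!×2!×1!×2!×2!) = 1/16
Σ = -5/288  ⇒  CG² = 9216/175×(-5/288)² = 1/63
CG = −√(1/63) = -0.125988

-0.125988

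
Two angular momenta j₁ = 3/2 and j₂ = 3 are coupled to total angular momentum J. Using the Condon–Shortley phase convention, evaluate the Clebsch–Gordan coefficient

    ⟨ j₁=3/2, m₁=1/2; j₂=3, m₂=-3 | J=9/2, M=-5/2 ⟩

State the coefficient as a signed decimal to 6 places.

+√(1/12) ≈ +0.288675

triangle: 0!×3!×6!/10! = 4320/3628800
(j±m)!: 2!×1!×0!×6!×2!×7! = 14515200
prefactor² = (2J+1)×Δ×N² = 172800
  k=0: +1/(0!×0!×1!×0!×2!×6!) = 1/1440
Σ = 1/1440  ⇒  CG² = 172800×1/1440² = 1/12
CG = +√(1/12) = +0.288675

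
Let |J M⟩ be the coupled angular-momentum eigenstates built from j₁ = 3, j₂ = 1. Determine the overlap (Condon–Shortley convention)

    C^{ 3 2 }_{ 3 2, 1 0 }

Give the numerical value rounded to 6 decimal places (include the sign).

√[7·1!5!1!/8! · 5!1!1!1!5!1!] = √(300)
  +(−1)^0/∏(0,1,1,1,4,0)! = 1/24  (running 1/24)
  +(−1)^1/∏(1,0,0,0,5,1)! = -1/120  (running 1/30)
⟨..|..⟩ = √(300)·(1/30) = +0.577350

+0.577350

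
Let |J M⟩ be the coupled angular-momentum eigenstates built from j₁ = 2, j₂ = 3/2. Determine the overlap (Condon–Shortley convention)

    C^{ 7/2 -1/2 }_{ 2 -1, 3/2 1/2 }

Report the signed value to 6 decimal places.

j₁+j₂−J=0  J+j₁−j₂=4  J−j₁+j₂=3  j₁+j₂+J+1=8
(j₁±m₁, j₂±m₂, J±M) = (1,3,2,1,3,4)
P² = 1728/35
sum k=0..0:
  [0] +1/12 = 1/12
S = 1/12
C² = P²·S² = 12/35 ; C = +0.585540

+0.585540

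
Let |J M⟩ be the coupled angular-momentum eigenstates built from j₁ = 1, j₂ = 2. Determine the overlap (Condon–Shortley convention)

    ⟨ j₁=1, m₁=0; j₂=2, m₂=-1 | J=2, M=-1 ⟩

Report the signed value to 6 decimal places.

+0.408248

j₁+j₂−J=1  J+j₁−j₂=1  J−j₁+j₂=3  j₁+j₂+J+1=6
(j₁±m₁, j₂±m₂, J±M) = (1,1,1,3,1,3)
P² = 3/2
sum k=0..1:
  [0] +1/2 = 1/2
  [1] −1/6 = -1/6
S = 1/3
C² = P²·S² = 1/6 ; C = +0.408248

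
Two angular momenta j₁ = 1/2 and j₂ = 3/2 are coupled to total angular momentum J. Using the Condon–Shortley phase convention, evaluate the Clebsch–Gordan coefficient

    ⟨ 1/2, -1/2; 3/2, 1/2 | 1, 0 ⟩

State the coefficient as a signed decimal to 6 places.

j₁+j₂−J=1  J+j₁−j₂=0  J−j₁+j₂=2  j₁+j₂+J+1=4
(j₁±m₁, j₂±m₂, J±M) = (0,1,2,1,1,1)
P² = 1/2
sum k=1..1:
  [1] −1/1 = -1
S = -1
C² = P²·S² = 1/2 ; C = -0.707107

−√(1/2) = -0.707107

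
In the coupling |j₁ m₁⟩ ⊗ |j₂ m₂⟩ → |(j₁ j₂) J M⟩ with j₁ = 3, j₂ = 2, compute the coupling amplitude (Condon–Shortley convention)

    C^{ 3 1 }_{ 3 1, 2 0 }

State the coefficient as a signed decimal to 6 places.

j₁+j₂−J=2  J+j₁−j₂=4  J−j₁+j₂=2  j₁+j₂+J+1=9
(j₁±m₁, j₂±m₂, J±M) = (4,2,2,2,4,2)
P² = 256/15
sum k=0..2:
  [0] +1/16 = 1/16
  [1] −1/6 = -1/6
  [2] +1/96 = 1/96
S = -3/32
C² = P²·S² = 3/20 ; C = -0.387298

-0.387298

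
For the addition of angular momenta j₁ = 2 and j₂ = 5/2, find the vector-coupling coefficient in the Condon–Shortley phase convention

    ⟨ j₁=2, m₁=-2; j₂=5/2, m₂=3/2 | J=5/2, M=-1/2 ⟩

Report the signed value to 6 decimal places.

√[6·2!2!3!/8! · 0!4!4!1!2!3!] = √(864/35)
  +(−1)^2/∏(2,0,2,2,0,1)! = 1/8  (running 1/8)
⟨..|..⟩ = √(864/35)·(1/8) = +0.621059

+0.621059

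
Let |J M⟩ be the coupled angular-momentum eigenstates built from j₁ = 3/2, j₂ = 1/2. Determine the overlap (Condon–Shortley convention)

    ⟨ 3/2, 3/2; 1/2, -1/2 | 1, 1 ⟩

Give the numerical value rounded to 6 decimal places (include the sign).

j₁+j₂−J=1  J+j₁−j₂=2  J−j₁+j₂=0  j₁+j₂+J+1=4
(j₁±m₁, j₂±m₂, J±M) = (3,0,0,1,2,0)
P² = 3
sum k=0..0:
  [0] +1/2 = 1/2
S = 1/2
C² = P²·S² = 3/4 ; C = +0.866025

+√(3/4) = +0.866025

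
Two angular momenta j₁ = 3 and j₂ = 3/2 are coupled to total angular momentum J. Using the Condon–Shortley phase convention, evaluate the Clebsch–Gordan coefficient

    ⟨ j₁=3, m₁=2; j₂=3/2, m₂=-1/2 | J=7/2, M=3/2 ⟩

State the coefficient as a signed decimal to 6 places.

√[8·1!5!2!/9! · 5!1!1!2!5!2!] = √(6400/21)
  +(−1)^0/∏(0,1,1,1,4,1)! = 1/24  (running 1/24)
  +(−1)^1/∏(1,0,0,0,5,2)! = -1/240  (running 3/80)
⟨..|..⟩ = √(6400/21)·(3/80) = +0.654654

+0.654654  (= +√(3/7))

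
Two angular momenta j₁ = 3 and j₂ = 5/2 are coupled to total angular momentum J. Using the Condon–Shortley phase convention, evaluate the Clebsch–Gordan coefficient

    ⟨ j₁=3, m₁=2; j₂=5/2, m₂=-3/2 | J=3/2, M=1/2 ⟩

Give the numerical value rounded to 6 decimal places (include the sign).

-0.218218  (= −√(1/21))

j₁+j₂−J=4  J+j₁−j₂=2  J−j₁+j₂=1  j₁+j₂+J+1=8
(j₁±m₁, j₂±m₂, J±M) = (5,1,1,4,2,1)
P² = 192/7
sum k=0..1:
  [0] +1/24 = 1/24
  [1] −1/12 = -1/12
S = -1/24
C² = P²·S² = 1/21 ; C = -0.218218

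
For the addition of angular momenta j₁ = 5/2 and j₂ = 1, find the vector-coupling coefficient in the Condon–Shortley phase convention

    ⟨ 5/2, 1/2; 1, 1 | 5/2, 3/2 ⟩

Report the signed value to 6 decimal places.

-0.676123  (= −√(16/35))

triangle: 1!*4!*1!/7! = 24/5040
(j±m)!: 3!*2!*2!*0!*4!*1! = 576
prefactor² = (2J+1)*Δ*N² = 576/35
  k=1: −1/(1!*0!*1!*1!*3!*0!) = -1/6
Σ = -1/6  ⇒  CG² = 576/35*(-1/6)² = 16/35
CG = −√(16/35) = -0.676123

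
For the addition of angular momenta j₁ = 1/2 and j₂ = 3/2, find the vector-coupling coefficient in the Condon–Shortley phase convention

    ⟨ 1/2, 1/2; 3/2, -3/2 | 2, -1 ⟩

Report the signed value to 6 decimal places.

+√(1/4) ≈ +0.500000

√[5·0!1!3!/5! · 1!0!0!3!1!3!] = √(9)
  +(−1)^0/∏(0,0,0,0,1,3)! = 1/6  (running 1/6)
⟨..|..⟩ = √(9)·(1/6) = +0.500000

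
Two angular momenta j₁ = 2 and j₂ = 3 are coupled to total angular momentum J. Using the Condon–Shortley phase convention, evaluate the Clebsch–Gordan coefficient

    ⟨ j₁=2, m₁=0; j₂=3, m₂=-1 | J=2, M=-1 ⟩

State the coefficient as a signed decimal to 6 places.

−√(1/7) ≈ -0.377964

j₁+j₂−J=3  J+j₁−j₂=1  J−j₁+j₂=3  j₁+j₂+J+1=8
(j₁±m₁, j₂±m₂, J±M) = (2,2,2,4,1,3)
P² = 36/7
sum k=1..2:
  [1] −1/4 = -1/4
  [2] +1/12 = 1/12
S = -1/6
C² = P²·S² = 1/7 ; C = -0.377964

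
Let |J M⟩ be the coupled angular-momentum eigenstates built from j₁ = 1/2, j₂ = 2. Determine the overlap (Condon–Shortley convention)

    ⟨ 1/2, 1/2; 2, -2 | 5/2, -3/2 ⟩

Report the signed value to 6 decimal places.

+0.447214

j₁+j₂−J=0  J+j₁−j₂=1  J−j₁+j₂=4  j₁+j₂+J+1=6
(j₁±m₁, j₂±m₂, J±M) = (1,0,0,4,1,4)
P² = 576/5
sum k=0..0:
  [0] +1/24 = 1/24
S = 1/24
C² = P²·S² = 1/5 ; C = +0.447214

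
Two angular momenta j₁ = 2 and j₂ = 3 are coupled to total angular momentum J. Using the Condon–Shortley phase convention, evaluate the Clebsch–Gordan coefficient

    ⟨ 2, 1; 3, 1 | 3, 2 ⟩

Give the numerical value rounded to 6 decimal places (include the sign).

triangle: 2!*2!*4!/9! = 96/362880
(j±m)!: 3!*1!*4!*2!*5!*1! = 34560
prefactor² = (2J+1)*Δ*N² = 64
  k=0: +1/(0!*2!*1!*4!*1!*0!) = 1/48
  k=1: −1/(1!*1!*0!*3!*2!*1!) = -1/12
Σ = -1/16  ⇒  CG² = 64*(-1/16)² = 1/4
CG = −√(1/4) = -0.500000

-0.500000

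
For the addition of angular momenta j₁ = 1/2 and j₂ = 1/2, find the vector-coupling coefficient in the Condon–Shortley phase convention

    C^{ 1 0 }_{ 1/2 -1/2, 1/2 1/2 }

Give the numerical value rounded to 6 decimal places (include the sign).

+0.707107  (= +√(1/2))

j₁+j₂−J=0  J+j₁−j₂=1  J−j₁+j₂=1  j₁+j₂+J+1=3
(j₁±m₁, j₂±m₂, J±M) = (0,1,1,0,1,1)
P² = 1/2
sum k=0..0:
  [0] +1/1 = 1
S = 1
C² = P²·S² = 1/2 ; C = +0.707107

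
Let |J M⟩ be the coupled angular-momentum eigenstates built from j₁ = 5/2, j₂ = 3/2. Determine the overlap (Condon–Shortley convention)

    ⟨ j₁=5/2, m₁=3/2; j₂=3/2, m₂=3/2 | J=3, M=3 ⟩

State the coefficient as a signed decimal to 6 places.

j₁+j₂−J=1  J+j₁−j₂=4  J−j₁+j₂=2  j₁+j₂+J+1=8
(j₁±m₁, j₂±m₂, J±M) = (4,1,3,0,6,0)
P² = 864
sum k=1..1:
  [1] −1/48 = -1/48
S = -1/48
C² = P²·S² = 3/8 ; C = -0.612372

-0.612372  (= −√(3/8))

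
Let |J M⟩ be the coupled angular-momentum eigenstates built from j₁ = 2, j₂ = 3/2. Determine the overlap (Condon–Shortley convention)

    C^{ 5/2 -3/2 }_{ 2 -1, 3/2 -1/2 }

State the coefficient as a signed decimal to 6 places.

j₁+j₂−J=1  J+j₁−j₂=3  J−j₁+j₂=2  j₁+j₂+J+1=7
(j₁±m₁, j₂±m₂, J±M) = (1,3,1,2,1,4)
P² = 144/35
sum k=0..1:
  [0] +1/6 = 1/6
  [1] −1/4 = -1/4
S = -1/12
C² = P²·S² = 1/35 ; C = -0.169031

-0.169031  (= −√(1/35))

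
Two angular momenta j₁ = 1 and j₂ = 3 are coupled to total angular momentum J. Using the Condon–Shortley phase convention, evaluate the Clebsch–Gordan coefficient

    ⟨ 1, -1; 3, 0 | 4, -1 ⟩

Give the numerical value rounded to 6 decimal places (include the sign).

+0.597614

√[9·0!2!6!/9! · 0!2!3!3!3!5!] = √(12960/7)
  +(−1)^0/∏(0,0,2,3,0,3)! = 1/72  (running 1/72)
⟨..|..⟩ = √(12960/7)·(1/72) = +0.597614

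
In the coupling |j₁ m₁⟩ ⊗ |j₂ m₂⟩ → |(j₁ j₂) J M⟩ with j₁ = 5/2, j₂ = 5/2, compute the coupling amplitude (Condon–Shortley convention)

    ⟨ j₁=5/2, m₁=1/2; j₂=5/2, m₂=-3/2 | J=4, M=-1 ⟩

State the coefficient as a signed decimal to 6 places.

+√(5/14) = +0.597614

triangle: 1!×4!×4!/10! = 576/3628800
(j±m)!: 3!×2!×1!×4!×3!×5! = 207360
prefactor² = (2J+1)×Δ×N² = 10368/35
  k=0: +1/(0!×1!×2!×1!×2!×3!) = 1/24
  k=1: −1/(1!×0!×1!×0!×3!×4!) = -1/144
Σ = 5/144  ⇒  CG² = 10368/35×5/144² = 5/14
CG = +√(5/14) = +0.597614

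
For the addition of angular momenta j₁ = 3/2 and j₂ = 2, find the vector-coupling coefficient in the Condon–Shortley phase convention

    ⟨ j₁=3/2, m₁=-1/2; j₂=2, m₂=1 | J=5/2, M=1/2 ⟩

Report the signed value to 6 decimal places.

j₁+j₂−J=1  J+j₁−j₂=2  J−j₁+j₂=3  j₁+j₂+J+1=7
(j₁±m₁, j₂±m₂, J±M) = (1,2,3,1,3,2)
P² = 72/35
sum k=0..1:
  [0] +1/12 = 1/12
  [1] −1/2 = -1/2
S = -5/12
C² = P²·S² = 5/14 ; C = -0.597614

−√(5/14) = -0.597614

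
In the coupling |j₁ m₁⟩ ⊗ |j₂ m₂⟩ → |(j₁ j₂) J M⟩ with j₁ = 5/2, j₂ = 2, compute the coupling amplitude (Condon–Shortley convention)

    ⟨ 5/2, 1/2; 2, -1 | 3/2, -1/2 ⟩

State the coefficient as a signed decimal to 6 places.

−√(5/21) = -0.487950

triangle: 3!*2!*1!/7! = 12/5040
(j±m)!: 3!*2!*1!*3!*1!*2! = 144
prefactor² = (2J+1)*Δ*N² = 48/35
  k=0: +1/(0!*3!*2!*1!*0!*0!) = 1/12
  k=1: −1/(1!*2!*1!*0!*1!*1!) = -1/2
Σ = -5/12  ⇒  CG² = 48/35*(-5/12)² = 5/21
CG = −√(5/21) = -0.487950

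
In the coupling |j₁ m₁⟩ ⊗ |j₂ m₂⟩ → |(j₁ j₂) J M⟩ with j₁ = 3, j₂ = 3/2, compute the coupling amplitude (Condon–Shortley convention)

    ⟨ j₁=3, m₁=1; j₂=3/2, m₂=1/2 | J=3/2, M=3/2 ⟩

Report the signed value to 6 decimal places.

triangle: 3!*3!*0!/7! = 36/5040
(j±m)!: 4!*2!*2!*1!*3!*0! = 576
prefactor² = (2J+1)*Δ*N² = 576/35
  k=2: +1/(2!*1!*0!*0!*3!*0!) = 1/12
Σ = 1/12  ⇒  CG² = 576/35*1/12² = 4/35
CG = +√(4/35) = +0.338062

+√(4/35) ≈ +0.338062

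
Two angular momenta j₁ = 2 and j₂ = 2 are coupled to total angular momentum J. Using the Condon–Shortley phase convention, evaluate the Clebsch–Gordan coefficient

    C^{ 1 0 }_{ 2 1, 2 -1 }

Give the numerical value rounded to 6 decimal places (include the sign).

−√(1/10) ≈ -0.316228

triangle: 3!·1!·1!/6! = 6/720
(j±m)!: 3!·1!·1!·3!·1!·1! = 36
prefactor² = (2J+1)·Δ·N² = 9/10
  k=0: +1/(0!·3!·1!·1!·0!·0!) = 1/6
  k=1: −1/(1!·2!·0!·0!·1!·1!) = -1/2
Σ = -1/3  ⇒  CG² = 9/10·(-1/3)² = 1/10
CG = −√(1/10) = -0.316228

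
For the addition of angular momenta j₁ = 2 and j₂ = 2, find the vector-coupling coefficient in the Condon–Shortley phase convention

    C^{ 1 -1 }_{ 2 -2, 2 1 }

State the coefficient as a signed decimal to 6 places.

j₁+j₂−J=3  J+j₁−j₂=1  J−j₁+j₂=1  j₁+j₂+J+1=6
(j₁±m₁, j₂±m₂, J±M) = (0,4,3,1,0,2)
P² = 36/5
sum k=3..3:
  [3] −1/6 = -1/6
S = -1/6
C² = P²·S² = 1/5 ; C = -0.447214

−√(1/5) = -0.447214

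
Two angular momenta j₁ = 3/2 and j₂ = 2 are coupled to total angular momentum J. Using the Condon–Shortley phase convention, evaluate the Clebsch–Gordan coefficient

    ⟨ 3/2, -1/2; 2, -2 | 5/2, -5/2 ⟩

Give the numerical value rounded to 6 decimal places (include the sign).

j₁+j₂−J=1  J+j₁−j₂=2  J−j₁+j₂=3  j₁+j₂+J+1=7
(j₁±m₁, j₂±m₂, J±M) = (1,2,0,4,0,5)
P² = 576/7
sum k=0..0:
  [0] +1/12 = 1/12
S = 1/12
C² = P²·S² = 4/7 ; C = +0.755929

+0.755929  (= +√(4/7))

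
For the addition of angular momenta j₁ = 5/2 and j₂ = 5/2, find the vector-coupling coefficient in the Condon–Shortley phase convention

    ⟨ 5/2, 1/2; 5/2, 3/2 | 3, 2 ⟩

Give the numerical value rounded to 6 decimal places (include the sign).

j₁+j₂−J=2  J+j₁−j₂=3  J−j₁+j₂=3  j₁+j₂+J+1=9
(j₁±m₁, j₂±m₂, J±M) = (3,2,4,1,5,1)
P² = 48
sum k=1..2:
  [1] −1/12 = -1/12
  [2] +1/24 = 1/24
S = -1/24
C² = P²·S² = 1/12 ; C = -0.288675

−√(1/12) = -0.288675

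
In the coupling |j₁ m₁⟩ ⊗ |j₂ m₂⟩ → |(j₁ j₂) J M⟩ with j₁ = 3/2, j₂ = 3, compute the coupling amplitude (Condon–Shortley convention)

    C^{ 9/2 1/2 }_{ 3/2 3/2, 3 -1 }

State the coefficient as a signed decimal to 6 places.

+√(5/42) ≈ +0.345033

triangle: 0!×3!×6!/10! = 4320/3628800
(j±m)!: 3!×0!×2!×4!×5!×4! = 829440
prefactor² = (2J+1)×Δ×N² = 69120/7
  k=0: +1/(0!×0!×0!×2!×3!×4!) = 1/288
Σ = 1/288  ⇒  CG² = 69120/7×1/288² = 5/42
CG = +√(5/42) = +0.345033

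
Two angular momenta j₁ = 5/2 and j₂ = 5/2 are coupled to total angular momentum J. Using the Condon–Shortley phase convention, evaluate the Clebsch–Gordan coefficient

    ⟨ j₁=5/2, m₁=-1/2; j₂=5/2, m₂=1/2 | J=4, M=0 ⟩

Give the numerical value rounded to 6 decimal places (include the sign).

-0.377964

triangle: 1!*4!*4!/10! = 576/3628800
(j±m)!: 2!*3!*3!*2!*4!*4! = 82944
prefactor² = (2J+1)*Δ*N² = 20736/175
  k=0: +1/(0!*1!*3!*3!*1!*1!) = 1/36
  k=1: −1/(1!*0!*2!*2!*2!*2!) = -1/16
Σ = -5/144  ⇒  CG² = 20736/175*(-5/144)² = 1/7
CG = −√(1/7) = -0.377964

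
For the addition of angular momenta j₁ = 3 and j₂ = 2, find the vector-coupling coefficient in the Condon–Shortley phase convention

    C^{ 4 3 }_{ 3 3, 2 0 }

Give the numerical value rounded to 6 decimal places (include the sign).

triangle: 1!×5!×3!/10! = 720/3628800
(j±m)!: 6!×0!×2!×2!×7!×1! = 14515200
prefactor² = (2J+1)×Δ×N² = 25920
  k=0: +1/(0!×1!×0!×2!×5!×1!) = 1/240
Σ = 1/240  ⇒  CG² = 25920×1/240² = 9/20
CG = +√(9/20) = +0.670820

+0.670820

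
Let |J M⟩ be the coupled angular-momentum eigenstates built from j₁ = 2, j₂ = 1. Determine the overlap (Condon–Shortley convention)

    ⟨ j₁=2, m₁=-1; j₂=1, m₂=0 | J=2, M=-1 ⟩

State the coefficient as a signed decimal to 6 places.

triangle: 1!·3!·1!/6! = 6/720
(j±m)!: 1!·3!·1!·1!·1!·3! = 36
prefactor² = (2J+1)·Δ·N² = 3/2
  k=0: +1/(0!·1!·3!·1!·0!·0!) = 1/6
  k=1: −1/(1!·0!·2!·0!·1!·1!) = -1/2
Σ = -1/3  ⇒  CG² = 3/2·(-1/3)² = 1/6
CG = −√(1/6) = -0.408248

-0.408248  (= −√(1/6))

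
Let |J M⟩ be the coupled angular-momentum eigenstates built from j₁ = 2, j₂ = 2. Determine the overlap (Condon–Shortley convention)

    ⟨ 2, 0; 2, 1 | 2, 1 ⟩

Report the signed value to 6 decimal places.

triangle: 2!×2!×2!/7! = 8/5040
(j±m)!: 2!×2!×3!×1!×3!×1! = 144
prefactor² = (2J+1)×Δ×N² = 8/7
  k=1: −1/(1!×1!×1!×2!×1!×0!) = -1/2
  k=2: +1/(2!×0!×0!×1!×2!×1!) = 1/4
Σ = -1/4  ⇒  CG² = 8/7×(-1/4)² = 1/14
CG = −√(1/14) = -0.267261

−√(1/14) = -0.267261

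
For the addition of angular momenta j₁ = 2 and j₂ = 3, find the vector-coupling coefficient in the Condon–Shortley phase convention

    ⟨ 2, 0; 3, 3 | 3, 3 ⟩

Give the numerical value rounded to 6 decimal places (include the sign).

j₁+j₂−J=2  J+j₁−j₂=2  J−j₁+j₂=4  j₁+j₂+J+1=9
(j₁±m₁, j₂±m₂, J±M) = (2,2,6,0,6,0)
P² = 3840
sum k=2..2:
  [2] +1/96 = 1/96
S = 1/96
C² = P²·S² = 5/12 ; C = +0.645497

+√(5/12) = +0.645497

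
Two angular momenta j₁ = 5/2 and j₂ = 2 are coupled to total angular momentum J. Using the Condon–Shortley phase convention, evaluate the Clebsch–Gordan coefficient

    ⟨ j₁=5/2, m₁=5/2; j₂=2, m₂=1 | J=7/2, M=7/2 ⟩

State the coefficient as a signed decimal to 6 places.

√[8·1!4!3!/9! · 5!0!3!1!7!0!] = √(11520)
  +(−1)^0/∏(0,1,0,3,4,0)! = 1/144  (running 1/144)
⟨..|..⟩ = √(11520)·(1/144) = +0.745356

+√(5/9) = +0.745356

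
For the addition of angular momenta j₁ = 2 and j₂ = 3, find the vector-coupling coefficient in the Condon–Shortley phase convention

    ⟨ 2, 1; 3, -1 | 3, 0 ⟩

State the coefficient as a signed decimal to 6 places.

j₁+j₂−J=2  J+j₁−j₂=2  J−j₁+j₂=4  j₁+j₂+J+1=9
(j₁±m₁, j₂±m₂, J±M) = (3,1,2,4,3,3)
P² = 96/5
sum k=0..1:
  [0] +1/8 = 1/8
  [1] −1/12 = -1/12
S = 1/24
C² = P²·S² = 1/30 ; C = +0.182574

+√(1/30) = +0.182574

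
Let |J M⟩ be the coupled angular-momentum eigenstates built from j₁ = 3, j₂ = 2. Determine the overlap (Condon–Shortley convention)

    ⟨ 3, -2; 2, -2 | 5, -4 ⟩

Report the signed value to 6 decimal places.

+√(3/5) ≈ +0.774597

j₁+j₂−J=0  J+j₁−j₂=6  J−j₁+j₂=4  j₁+j₂+J+1=11
(j₁±m₁, j₂±m₂, J±M) = (1,5,0,4,1,9)
P² = 4976640
sum k=0..0:
  [0] +1/2880 = 1/2880
S = 1/2880
C² = P²·S² = 3/5 ; C = +0.774597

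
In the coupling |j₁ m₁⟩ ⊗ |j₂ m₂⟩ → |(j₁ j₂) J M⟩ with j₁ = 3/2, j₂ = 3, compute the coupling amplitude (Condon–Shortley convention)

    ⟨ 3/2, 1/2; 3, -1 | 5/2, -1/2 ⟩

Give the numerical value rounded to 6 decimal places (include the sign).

j₁+j₂−J=2  J+j₁−j₂=1  J−j₁+j₂=4  j₁+j₂+J+1=8
(j₁±m₁, j₂±m₂, J±M) = (2,1,2,4,2,3)
P² = 288/35
sum k=0..1:
  [0] +1/8 = 1/8
  [1] −1/6 = -1/6
S = -1/24
C² = P²·S² = 1/70 ; C = -0.119523

−√(1/70) ≈ -0.119523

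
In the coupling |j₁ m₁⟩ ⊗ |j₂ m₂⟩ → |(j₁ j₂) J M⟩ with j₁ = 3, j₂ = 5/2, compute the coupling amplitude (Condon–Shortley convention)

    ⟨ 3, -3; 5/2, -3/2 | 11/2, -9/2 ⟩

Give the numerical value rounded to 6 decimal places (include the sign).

+√(5/11) ≈ +0.674200

triangle: 0!*6!*5!/12! = 86400/479001600
(j±m)!: 0!*6!*1!*4!*1!*10! = 62705664000
prefactor² = (2J+1)*Δ*N² = 1492992000/11
  k=0: +1/(0!*0!*6!*1!*0!*4!) = 1/17280
Σ = 1/17280  ⇒  CG² = 1492992000/11*1/17280² = 5/11
CG = +√(5/11) = +0.674200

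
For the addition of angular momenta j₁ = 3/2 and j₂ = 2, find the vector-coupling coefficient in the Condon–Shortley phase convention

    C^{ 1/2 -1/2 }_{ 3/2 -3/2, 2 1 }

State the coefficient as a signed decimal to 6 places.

−√(1/10) ≈ -0.316228

√[2·3!0!1!/5! · 0!3!3!1!0!1!] = √(18/5)
  +(−1)^3/∏(3,0,0,0,0,1)! = -1/6  (running -1/6)
⟨..|..⟩ = √(18/5)·(-1/6) = -0.316228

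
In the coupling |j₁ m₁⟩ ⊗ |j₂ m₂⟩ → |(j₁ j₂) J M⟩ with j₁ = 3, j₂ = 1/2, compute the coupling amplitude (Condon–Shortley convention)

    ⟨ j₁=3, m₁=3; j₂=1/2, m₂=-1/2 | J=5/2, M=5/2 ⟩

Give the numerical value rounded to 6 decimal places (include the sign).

j₁+j₂−J=1  J+j₁−j₂=5  J−j₁+j₂=0  j₁+j₂+J+1=7
(j₁±m₁, j₂±m₂, J±M) = (6,0,0,1,5,0)
P² = 86400/7
sum k=0..0:
  [0] +1/120 = 1/120
S = 1/120
C² = P²·S² = 6/7 ; C = +0.925820

+√(6/7) = +0.925820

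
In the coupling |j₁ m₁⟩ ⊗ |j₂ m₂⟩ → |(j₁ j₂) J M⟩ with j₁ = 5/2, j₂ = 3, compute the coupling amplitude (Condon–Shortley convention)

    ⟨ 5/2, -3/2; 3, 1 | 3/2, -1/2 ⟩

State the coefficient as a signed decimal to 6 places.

triangle: 4!·1!·2!/8! = 48/40320
(j±m)!: 1!·4!·4!·2!·1!·2! = 2304
prefactor² = (2J+1)·Δ·N² = 384/35
  k=3: −1/(3!·1!·1!·1!·0!·1!) = -1/6
  k=4: +1/(4!·0!·0!·0!·1!·2!) = 1/48
Σ = -7/48  ⇒  CG² = 384/35·(-7/48)² = 7/30
CG = −√(7/30) = -0.483046

−√(7/30) = -0.483046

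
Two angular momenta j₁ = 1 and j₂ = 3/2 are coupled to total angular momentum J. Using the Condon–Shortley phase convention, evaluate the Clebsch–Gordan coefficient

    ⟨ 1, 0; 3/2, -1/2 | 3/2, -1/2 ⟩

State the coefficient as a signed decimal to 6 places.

triangle: 1!×1!×2!/5! = 2/120
(j±m)!: 1!×1!×1!×2!×1!×2! = 4
prefactor² = (2J+1)×Δ×N² = 4/15
  k=0: +1/(0!×1!×1!×1!×0!×1!) = 1
  k=1: −1/(1!×0!×0!×0!×1!×2!) = -1/2
Σ = 1/2  ⇒  CG² = 4/15×1/2² = 1/15
CG = +√(1/15) = +0.258199

+√(1/15) = +0.258199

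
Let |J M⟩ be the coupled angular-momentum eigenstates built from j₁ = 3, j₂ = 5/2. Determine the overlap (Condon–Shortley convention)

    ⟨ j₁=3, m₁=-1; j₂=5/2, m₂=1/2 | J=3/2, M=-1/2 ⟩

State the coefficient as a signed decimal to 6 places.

√[4·4!2!1!/8! · 2!4!3!2!1!2!] = √(192/35)
  +(−1)^2/∏(2,2,2,1,0,0)! = 1/8  (running 1/8)
  +(−1)^3/∏(3,1,1,0,1,1)! = -1/6  (running -1/24)
⟨..|..⟩ = √(192/35)·(-1/24) = -0.097590

−√(1/105) ≈ -0.097590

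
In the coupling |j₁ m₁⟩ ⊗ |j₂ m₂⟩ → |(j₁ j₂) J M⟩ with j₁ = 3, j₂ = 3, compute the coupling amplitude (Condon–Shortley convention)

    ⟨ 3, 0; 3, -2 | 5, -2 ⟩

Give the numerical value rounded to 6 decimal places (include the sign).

j₁+j₂−J=1  J+j₁−j₂=5  J−j₁+j₂=5  j₁+j₂+J+1=12
(j₁±m₁, j₂±m₂, J±M) = (3,3,1,5,3,7)
P² = 43200
sum k=0..1:
  [0] +1/288 = 1/288
  [1] −1/1440 = -1/1440
S = 1/360
C² = P²·S² = 1/3 ; C = +0.577350

+√(1/3) ≈ +0.577350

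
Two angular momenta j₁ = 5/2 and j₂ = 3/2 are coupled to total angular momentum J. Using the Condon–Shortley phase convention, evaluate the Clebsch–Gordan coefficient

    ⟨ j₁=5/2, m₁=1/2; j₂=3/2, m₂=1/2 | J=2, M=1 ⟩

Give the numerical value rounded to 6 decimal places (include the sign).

j₁+j₂−J=2  J+j₁−j₂=3  J−j₁+j₂=1  j₁+j₂+J+1=7
(j₁±m₁, j₂±m₂, J±M) = (3,2,2,1,3,1)
P² = 12/7
sum k=1..2:
  [1] −1/2 = -1/2
  [2] +1/12 = 1/12
S = -5/12
C² = P²·S² = 25/84 ; C = -0.545545

-0.545545  (= −√(25/84))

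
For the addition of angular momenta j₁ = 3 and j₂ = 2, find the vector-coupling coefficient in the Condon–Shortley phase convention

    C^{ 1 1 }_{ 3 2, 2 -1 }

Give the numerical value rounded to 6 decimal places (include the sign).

−√(2/7) ≈ -0.534522

triangle: 4!*2!*0!/7! = 48/5040
(j±m)!: 5!*1!*1!*3!*2!*0! = 1440
prefactor² = (2J+1)*Δ*N² = 288/7
  k=1: −1/(1!*3!*0!*0!*2!*0!) = -1/12
Σ = -1/12  ⇒  CG² = 288/7*(-1/12)² = 2/7
CG = −√(2/7) = -0.534522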